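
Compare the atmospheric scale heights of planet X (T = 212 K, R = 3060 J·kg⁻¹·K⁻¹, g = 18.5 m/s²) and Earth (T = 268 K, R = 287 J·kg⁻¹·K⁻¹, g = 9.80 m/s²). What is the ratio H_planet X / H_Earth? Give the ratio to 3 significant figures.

H = RT/g for each body.
H_planet X = 3060 × 212 / 18.5 = 35066 m.
H_Earth = 287 × 268 / 9.80 = 7848.6 m.
H_planet X/H_Earth = 35066/7848.6 = 4.4678.

H_planet X/H_Earth ≈ 4.47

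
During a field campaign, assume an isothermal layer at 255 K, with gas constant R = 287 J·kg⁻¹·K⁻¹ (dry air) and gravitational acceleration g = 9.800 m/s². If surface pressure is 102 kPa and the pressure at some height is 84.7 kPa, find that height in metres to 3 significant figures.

z ≈ 1390 m

Scale height: H = RT/g = 287 × 255 / 9.800 = 7467.9 m.
Invert the barometric formula: z = H ln(P₀/P).
P₀/P = 102/84.7 = 1.2043; ln(1.2043) = 0.18590.
z = 7467.9 × 0.18590 = 1388.3 m.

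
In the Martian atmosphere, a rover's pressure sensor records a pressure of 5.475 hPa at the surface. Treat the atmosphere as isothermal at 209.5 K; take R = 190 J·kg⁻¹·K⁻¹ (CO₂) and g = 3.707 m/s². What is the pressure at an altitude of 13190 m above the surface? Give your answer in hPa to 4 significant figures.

P ≈ 1.603 hPa

Scale height: H = RT/g = 190 × 209.5 / 3.707 = 10738 m.
Barometric formula: P = P₀ exp(−z/H).
z/H = 13190/10738 = 1.2283; exp(−1.2283) = 0.29279.
P = 5.475 × 0.29279 = 1.6030 hPa.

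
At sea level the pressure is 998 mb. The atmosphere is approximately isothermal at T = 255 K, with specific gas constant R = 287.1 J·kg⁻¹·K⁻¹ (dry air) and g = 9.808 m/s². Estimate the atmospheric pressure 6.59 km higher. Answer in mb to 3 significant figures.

Scale height: H = RT/g = 287.1 × 255 / 9.808 = 7464.4 m.
Barometric formula: P = P₀ exp(−z/H).
z/H = 6590.0/7464.4 = 0.88286; exp(−0.88286) = 0.41360.
P = 998 × 0.41360 = 412.77 mb.

P ≈ 413 mb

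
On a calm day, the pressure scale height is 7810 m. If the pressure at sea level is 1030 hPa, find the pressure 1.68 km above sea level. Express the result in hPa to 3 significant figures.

Barometric formula: P = P₀ exp(−z/H).
z/H = 1680.0/7810.0 = 0.21511; exp(−0.21511) = 0.80645.
P = 1030 × 0.80645 = 830.64 hPa.

P ≈ 831 hPa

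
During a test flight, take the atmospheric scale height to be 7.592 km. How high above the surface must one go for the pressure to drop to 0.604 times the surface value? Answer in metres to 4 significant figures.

z ≈ 3828 m

Set P/P₀ = exp(−z/H) = 0.604, so z = −H ln(0.604).
−ln(0.604) = 0.50418; z = 7592.0 × 0.50418 = 3827.7 m.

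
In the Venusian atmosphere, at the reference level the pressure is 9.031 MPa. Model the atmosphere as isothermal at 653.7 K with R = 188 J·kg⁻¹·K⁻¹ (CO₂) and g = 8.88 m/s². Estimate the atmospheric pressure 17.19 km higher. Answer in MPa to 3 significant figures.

Scale height: H = RT/g = 188 × 653.7 / 8.88 = 13840 m.
Barometric formula: P = P₀ exp(−z/H).
z/H = 17190/13840 = 1.2421; exp(−1.2421) = 0.28878.
P = 9.031 × 0.28878 = 2.6080 MPa.

P ≈ 2.61 MPa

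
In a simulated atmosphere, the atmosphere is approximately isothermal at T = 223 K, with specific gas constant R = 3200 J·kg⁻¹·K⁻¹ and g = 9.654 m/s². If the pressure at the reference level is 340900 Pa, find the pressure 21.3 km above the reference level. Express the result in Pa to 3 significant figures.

Scale height: H = RT/g = 3200 × 223 / 9.654 = 73918 m.
Barometric formula: P = P₀ exp(−z/H).
z/H = 21300/73918 = 0.28816; exp(−0.28816) = 0.74964.
P = 340900 × 0.74964 = 255550 Pa.

P ≈ 256000 Pa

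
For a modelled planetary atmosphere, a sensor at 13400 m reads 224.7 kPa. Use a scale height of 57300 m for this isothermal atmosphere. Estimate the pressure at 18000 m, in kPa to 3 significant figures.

Between two levels, P₂ = P₁ exp(−Δz/H) with Δz = z₂ − z₁.
Δz = 18000 − 13400 = 4600.0 m; Δz/H = 4600.0/57300 = 0.080279.
P₂ = 224.7 × exp(−0.080279) = 224.7 × 0.92286 = 207.37 kPa.

P ≈ 207 kPa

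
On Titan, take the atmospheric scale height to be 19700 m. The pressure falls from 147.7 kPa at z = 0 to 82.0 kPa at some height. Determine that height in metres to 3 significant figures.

Invert the barometric formula: z = H ln(P₀/P).
P₀/P = 147.7/82.0 = 1.8012; ln(1.8012) = 0.58845.
z = 19700 × 0.58845 = 11592 m.

z ≈ 11600 m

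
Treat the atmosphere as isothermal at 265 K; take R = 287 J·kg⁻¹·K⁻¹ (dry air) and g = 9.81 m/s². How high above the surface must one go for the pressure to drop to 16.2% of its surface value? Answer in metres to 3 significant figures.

z ≈ 14100 m

Scale height: H = RT/g = 287 × 265 / 9.81 = 7752.8 m.
Set P/P₀ = exp(−z/H) = 0.162, so z = −H ln(0.162).
−ln(0.162) = 1.8202; z = 7752.8 × 1.8202 = 14112 m.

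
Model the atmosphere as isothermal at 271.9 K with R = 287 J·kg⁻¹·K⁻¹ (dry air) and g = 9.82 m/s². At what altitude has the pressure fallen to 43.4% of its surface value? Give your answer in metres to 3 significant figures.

z ≈ 6630 m

Scale height: H = RT/g = 287 × 271.9 / 9.82 = 7946.6 m.
Set P/P₀ = exp(−z/H) = 0.434, so z = −H ln(0.434).
−ln(0.434) = 0.83471; z = 7946.6 × 0.83471 = 6633.1 m.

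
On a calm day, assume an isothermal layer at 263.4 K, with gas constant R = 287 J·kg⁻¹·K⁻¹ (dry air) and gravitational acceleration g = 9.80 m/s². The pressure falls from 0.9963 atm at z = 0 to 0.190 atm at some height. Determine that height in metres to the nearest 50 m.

Scale height: H = RT/g = 287 × 263.4 / 9.80 = 7713.9 m.
Invert the barometric formula: z = H ln(P₀/P).
P₀/P = 0.9963/0.190 = 5.2437; ln(5.2437) = 1.6570.
z = 7713.9 × 1.6570 = 12782 m.

z ≈ 12800 m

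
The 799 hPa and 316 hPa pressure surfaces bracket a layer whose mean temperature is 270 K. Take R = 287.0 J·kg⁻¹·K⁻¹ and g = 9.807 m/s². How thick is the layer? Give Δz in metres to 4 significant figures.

Hypsometric equation: Δz = (R T̄/g) ln(P₁/P₂).
R T̄/g = 287.0 × 270 / 9.807 = 7901.5 m.
ln(799/316) = ln(2.5285) = 0.92763.
Δz = 7901.5 × 0.92763 = 7329.7 m.

Δz ≈ 7330 m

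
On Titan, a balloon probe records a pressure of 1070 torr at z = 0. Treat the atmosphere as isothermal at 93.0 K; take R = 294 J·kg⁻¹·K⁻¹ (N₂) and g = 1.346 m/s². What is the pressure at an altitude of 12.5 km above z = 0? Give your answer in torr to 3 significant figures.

Scale height: H = RT/g = 294 × 93.0 / 1.346 = 20314 m.
Barometric formula: P = P₀ exp(−z/H).
z/H = 12500/20314 = 0.61534; exp(−0.61534) = 0.54046.
P = 1070 × 0.54046 = 578.29 torr.

P ≈ 578 torr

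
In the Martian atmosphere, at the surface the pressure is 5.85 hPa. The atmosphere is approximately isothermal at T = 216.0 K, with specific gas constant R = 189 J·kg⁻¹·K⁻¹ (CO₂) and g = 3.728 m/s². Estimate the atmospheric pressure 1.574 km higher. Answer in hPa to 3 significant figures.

Scale height: H = RT/g = 189 × 216.0 / 3.728 = 10951 m.
Barometric formula: P = P₀ exp(−z/H).
z/H = 1574.0/10951 = 0.14373; exp(−0.14373) = 0.86612.
P = 5.85 × 0.86612 = 5.0668 hPa.

P ≈ 5.07 hPa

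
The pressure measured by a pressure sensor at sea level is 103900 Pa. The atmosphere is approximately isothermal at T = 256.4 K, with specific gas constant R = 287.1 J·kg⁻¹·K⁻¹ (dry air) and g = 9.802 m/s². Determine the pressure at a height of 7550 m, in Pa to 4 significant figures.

P ≈ 38020 Pa

Scale height: H = RT/g = 287.1 × 256.4 / 9.802 = 7509.9 m.
Barometric formula: P = P₀ exp(−z/H).
z/H = 7550.0/7509.9 = 1.0053; exp(−1.0053) = 0.36593.
P = 103900 × 0.36593 = 38020 Pa.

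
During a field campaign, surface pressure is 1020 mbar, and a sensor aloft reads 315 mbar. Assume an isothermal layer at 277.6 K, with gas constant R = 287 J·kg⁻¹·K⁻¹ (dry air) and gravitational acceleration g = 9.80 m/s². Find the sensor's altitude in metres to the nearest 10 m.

z ≈ 9550 m

Scale height: H = RT/g = 287 × 277.6 / 9.80 = 8129.7 m.
Invert the barometric formula: z = H ln(P₀/P).
P₀/P = 1020/315 = 3.2381; ln(3.2381) = 1.1750.
z = 8129.7 × 1.1750 = 9552.4 m.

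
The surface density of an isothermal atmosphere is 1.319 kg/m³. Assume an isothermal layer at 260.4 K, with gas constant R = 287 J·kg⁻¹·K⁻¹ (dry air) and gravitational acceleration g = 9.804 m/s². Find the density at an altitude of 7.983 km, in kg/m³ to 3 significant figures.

Scale height: H = RT/g = 287 × 260.4 / 9.804 = 7622.9 m.
In an isothermal atmosphere, density decays like pressure: ρ = ρ₀ exp(−z/H).
z/H = 7983.0/7622.9 = 1.0472; exp(−1.0472) = 0.35092.
ρ = 1.319 × 0.35092 = 0.46286 kg/m³.

ρ ≈ 0.463 kg/m³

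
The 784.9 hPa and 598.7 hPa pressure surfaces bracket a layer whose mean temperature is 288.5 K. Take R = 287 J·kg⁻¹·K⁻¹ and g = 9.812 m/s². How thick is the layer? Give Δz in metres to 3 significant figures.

Hypsometric equation: Δz = (R T̄/g) ln(P₁/P₂).
R T̄/g = 287 × 288.5 / 9.812 = 8438.6 m.
ln(784.9/598.7) = ln(1.3110) = 0.27079.
Δz = 8438.6 × 0.27079 = 2285.1 m.

Δz ≈ 2290 m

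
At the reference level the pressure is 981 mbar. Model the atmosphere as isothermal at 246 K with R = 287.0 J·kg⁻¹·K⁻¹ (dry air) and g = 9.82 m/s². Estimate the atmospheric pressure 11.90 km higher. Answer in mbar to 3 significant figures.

Scale height: H = RT/g = 287.0 × 246 / 9.82 = 7189.6 m.
Barometric formula: P = P₀ exp(−z/H).
z/H = 11900/7189.6 = 1.6552; exp(−1.6552) = 0.19105.
P = 981 × 0.19105 = 187.42 mbar.

P ≈ 187 mbar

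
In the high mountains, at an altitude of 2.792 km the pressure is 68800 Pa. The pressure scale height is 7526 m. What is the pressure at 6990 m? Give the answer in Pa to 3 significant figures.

Between two levels, P₂ = P₁ exp(−Δz/H) with Δz = z₂ − z₁.
Δz = 6990.0 − 2792.0 = 4198.0 m; Δz/H = 4198.0/7526.0 = 0.55780.
P₂ = 68800 × exp(−0.55780) = 68800 × 0.57247 = 39386 Pa.

P ≈ 39400 Pa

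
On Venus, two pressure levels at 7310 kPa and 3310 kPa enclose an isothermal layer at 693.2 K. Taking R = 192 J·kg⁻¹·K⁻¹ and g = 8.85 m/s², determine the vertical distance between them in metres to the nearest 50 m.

Hypsometric equation: Δz = (R T̄/g) ln(P₁/P₂).
R T̄/g = 192 × 693.2 / 8.85 = 15039 m.
ln(7310/3310) = ln(2.2085) = 0.79231.
Δz = 15039 × 0.79231 = 11916 m.

Δz ≈ 11900 m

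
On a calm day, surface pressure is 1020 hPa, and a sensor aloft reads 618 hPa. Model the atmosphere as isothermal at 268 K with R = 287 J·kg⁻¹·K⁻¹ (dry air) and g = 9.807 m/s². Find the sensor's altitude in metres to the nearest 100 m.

z ≈ 3900 m

Scale height: H = RT/g = 287 × 268 / 9.807 = 7843.0 m.
Invert the barometric formula: z = H ln(P₀/P).
P₀/P = 1020/618 = 1.6505; ln(1.6505) = 0.50108.
z = 7843.0 × 0.50108 = 3930.0 m.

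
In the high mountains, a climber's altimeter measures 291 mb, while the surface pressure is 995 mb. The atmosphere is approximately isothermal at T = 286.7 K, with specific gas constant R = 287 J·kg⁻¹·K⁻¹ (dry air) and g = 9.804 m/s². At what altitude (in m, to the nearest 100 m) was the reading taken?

z ≈ 10300 m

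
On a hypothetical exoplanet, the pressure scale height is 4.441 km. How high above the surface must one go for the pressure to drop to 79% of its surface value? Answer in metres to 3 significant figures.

z ≈ 1050 m

Set P/P₀ = exp(−z/H) = 0.79, so z = −H ln(0.79).
−ln(0.79) = 0.23572; z = 4441.0 × 0.23572 = 1046.8 m.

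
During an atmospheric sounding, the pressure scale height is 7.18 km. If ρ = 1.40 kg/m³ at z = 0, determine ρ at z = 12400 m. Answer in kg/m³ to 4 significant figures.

In an isothermal atmosphere, density decays like pressure: ρ = ρ₀ exp(−z/H).
z/H = 12400/7180.0 = 1.7270; exp(−1.7270) = 0.17782.
ρ = 1.40 × 0.17782 = 0.24895 kg/m³.

ρ ≈ 0.2489 kg/m³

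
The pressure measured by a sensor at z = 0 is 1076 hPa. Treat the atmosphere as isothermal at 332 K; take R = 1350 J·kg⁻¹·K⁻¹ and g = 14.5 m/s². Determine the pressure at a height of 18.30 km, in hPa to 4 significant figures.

Scale height: H = RT/g = 1350 × 332 / 14.5 = 30910 m.
Barometric formula: P = P₀ exp(−z/H).
z/H = 18300/30910 = 0.59204; exp(−0.59204) = 0.55320.
P = 1076 × 0.55320 = 595.24 hPa.

P ≈ 595.2 hPa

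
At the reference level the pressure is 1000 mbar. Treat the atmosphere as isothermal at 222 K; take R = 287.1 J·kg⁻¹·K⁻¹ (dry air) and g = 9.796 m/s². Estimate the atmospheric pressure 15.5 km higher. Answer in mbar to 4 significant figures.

Scale height: H = RT/g = 287.1 × 222 / 9.796 = 6506.3 m.
Barometric formula: P = P₀ exp(−z/H).
z/H = 15500/6506.3 = 2.3823; exp(−2.3823) = 0.092338.
P = 1000 × 0.092338 = 92.338 mbar.

P ≈ 92.34 mbar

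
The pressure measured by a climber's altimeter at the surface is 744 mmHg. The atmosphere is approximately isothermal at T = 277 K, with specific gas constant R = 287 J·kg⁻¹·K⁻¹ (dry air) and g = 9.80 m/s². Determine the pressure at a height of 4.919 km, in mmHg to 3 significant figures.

P ≈ 406 mmHg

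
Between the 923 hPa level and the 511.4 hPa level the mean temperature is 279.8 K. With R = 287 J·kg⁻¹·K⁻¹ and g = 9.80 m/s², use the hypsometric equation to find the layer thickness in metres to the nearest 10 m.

Hypsometric equation: Δz = (R T̄/g) ln(P₁/P₂).
R T̄/g = 287 × 279.8 / 9.80 = 8194.1 m.
ln(923/511.4) = ln(1.8048) = 0.59045.
Δz = 8194.1 × 0.59045 = 4838.2 m.

Δz ≈ 4840 m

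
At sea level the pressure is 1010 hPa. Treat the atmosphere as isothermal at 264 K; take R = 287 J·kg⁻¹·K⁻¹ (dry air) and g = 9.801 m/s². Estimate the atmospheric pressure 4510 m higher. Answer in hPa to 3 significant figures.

Scale height: H = RT/g = 287 × 264 / 9.801 = 7730.6 m.
Barometric formula: P = P₀ exp(−z/H).
z/H = 4510.0/7730.6 = 0.58340; exp(−0.58340) = 0.55800.
P = 1010 × 0.55800 = 563.58 hPa.

P ≈ 564 hPa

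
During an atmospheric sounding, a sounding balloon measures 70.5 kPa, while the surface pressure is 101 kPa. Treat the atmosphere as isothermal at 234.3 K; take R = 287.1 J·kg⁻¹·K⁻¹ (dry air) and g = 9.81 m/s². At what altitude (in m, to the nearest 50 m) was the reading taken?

Scale height: H = RT/g = 287.1 × 234.3 / 9.81 = 6857.0 m.
Invert the barometric formula: z = H ln(P₀/P).
P₀/P = 101/70.5 = 1.4326; ln(1.4326) = 0.35949.
z = 6857.0 × 0.35949 = 2465.0 m.

z ≈ 2450 m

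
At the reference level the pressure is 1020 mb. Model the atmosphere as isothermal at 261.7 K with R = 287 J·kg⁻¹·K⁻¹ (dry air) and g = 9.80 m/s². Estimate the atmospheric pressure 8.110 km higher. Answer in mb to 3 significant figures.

Scale height: H = RT/g = 287 × 261.7 / 9.80 = 7664.1 m.
Barometric formula: P = P₀ exp(−z/H).
z/H = 8110.0/7664.1 = 1.0582; exp(−1.0582) = 0.34708.
P = 1020 × 0.34708 = 354.02 mb.

P ≈ 354 mb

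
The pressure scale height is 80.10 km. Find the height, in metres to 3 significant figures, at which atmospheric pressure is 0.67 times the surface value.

z ≈ 32100 m

Set P/P₀ = exp(−z/H) = 0.67, so z = −H ln(0.67).
−ln(0.67) = 0.40048; z = 80100 × 0.40048 = 32078 m.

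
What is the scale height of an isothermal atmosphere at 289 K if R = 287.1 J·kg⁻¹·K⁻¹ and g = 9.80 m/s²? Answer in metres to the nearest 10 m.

H ≈ 8470 m

The scale height of an isothermal atmosphere is H = RT/g.
H = 287.1 × 289 / 9.80 = 82972/9.80 = 8466.5 m.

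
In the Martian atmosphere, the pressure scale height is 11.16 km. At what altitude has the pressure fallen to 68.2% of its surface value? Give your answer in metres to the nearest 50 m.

z ≈ 4250 m

Set P/P₀ = exp(−z/H) = 0.682, so z = −H ln(0.682).
−ln(0.682) = 0.38273; z = 11160 × 0.38273 = 4271.3 m.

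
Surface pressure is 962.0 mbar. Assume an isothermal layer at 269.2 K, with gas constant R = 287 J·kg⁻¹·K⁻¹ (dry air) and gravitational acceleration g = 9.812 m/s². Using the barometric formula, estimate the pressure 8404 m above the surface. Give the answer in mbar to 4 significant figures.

P ≈ 330.9 mbar

Scale height: H = RT/g = 287 × 269.2 / 9.812 = 7874.1 m.
Barometric formula: P = P₀ exp(−z/H).
z/H = 8404.0/7874.1 = 1.0673; exp(−1.0673) = 0.34394.
P = 962.0 × 0.34394 = 330.87 mbar.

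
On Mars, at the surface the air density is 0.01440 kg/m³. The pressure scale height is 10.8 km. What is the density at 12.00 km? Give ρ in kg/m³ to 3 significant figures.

ρ ≈ 0.00474 kg/m³

In an isothermal atmosphere, density decays like pressure: ρ = ρ₀ exp(−z/H).
z/H = 12000/10800 = 1.1111; exp(−1.1111) = 0.32920.
ρ = 0.01440 × 0.32920 = 0.0047405 kg/m³.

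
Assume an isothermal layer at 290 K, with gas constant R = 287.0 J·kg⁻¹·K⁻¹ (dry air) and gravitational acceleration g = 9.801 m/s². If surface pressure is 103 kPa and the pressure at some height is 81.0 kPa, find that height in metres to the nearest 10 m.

z ≈ 2040 m

Scale height: H = RT/g = 287.0 × 290 / 9.801 = 8492.0 m.
Invert the barometric formula: z = H ln(P₀/P).
P₀/P = 103/81.0 = 1.2716; ln(1.2716) = 0.24028.
z = 8492.0 × 0.24028 = 2040.5 m.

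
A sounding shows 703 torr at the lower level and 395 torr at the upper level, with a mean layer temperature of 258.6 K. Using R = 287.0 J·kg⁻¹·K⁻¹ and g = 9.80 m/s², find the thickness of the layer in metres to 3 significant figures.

Hypsometric equation: Δz = (R T̄/g) ln(P₁/P₂).
R T̄/g = 287.0 × 258.6 / 9.80 = 7573.3 m.
ln(703/395) = ln(1.7797) = 0.57644.
Δz = 7573.3 × 0.57644 = 4365.6 m.

Δz ≈ 4370 m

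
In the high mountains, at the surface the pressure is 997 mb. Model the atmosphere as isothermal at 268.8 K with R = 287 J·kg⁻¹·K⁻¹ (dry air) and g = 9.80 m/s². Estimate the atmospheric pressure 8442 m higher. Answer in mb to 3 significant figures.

Scale height: H = RT/g = 287 × 268.8 / 9.80 = 7872.0 m.
Barometric formula: P = P₀ exp(−z/H).
z/H = 8442.0/7872.0 = 1.0724; exp(−1.0724) = 0.34219.
P = 997 × 0.34219 = 341.16 mb.

P ≈ 341 mb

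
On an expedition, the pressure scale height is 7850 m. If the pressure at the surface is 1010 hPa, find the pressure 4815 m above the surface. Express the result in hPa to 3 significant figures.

P ≈ 547 hPa

Barometric formula: P = P₀ exp(−z/H).
z/H = 4815.0/7850.0 = 0.61338; exp(−0.61338) = 0.54152.
P = 1010 × 0.54152 = 546.94 hPa.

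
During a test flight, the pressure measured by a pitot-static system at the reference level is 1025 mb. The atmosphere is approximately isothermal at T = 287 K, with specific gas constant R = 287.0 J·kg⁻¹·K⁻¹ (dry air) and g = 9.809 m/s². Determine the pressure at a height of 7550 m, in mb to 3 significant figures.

P ≈ 417 mb

Scale height: H = RT/g = 287.0 × 287 / 9.809 = 8397.3 m.
Barometric formula: P = P₀ exp(−z/H).
z/H = 7550.0/8397.3 = 0.89910; exp(−0.89910) = 0.40694.
P = 1025 × 0.40694 = 417.11 mb.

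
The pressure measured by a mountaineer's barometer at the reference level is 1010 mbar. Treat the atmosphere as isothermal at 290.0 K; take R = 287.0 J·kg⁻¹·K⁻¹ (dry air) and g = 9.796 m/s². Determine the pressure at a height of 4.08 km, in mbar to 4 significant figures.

P ≈ 624.8 mbar

Scale height: H = RT/g = 287.0 × 290.0 / 9.796 = 8496.3 m.
Barometric formula: P = P₀ exp(−z/H).
z/H = 4080.0/8496.3 = 0.48021; exp(−0.48021) = 0.61865.
P = 1010 × 0.61865 = 624.84 mbar.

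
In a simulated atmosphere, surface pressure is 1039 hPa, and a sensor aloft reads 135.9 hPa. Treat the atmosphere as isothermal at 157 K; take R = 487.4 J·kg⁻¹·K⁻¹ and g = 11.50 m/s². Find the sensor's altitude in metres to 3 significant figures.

z ≈ 13500 m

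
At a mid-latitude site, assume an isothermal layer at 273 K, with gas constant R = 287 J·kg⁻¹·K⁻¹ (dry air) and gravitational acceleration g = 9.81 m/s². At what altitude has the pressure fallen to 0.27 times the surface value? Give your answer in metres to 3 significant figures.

Scale height: H = RT/g = 287 × 273 / 9.81 = 7986.9 m.
Set P/P₀ = exp(−z/H) = 0.27, so z = −H ln(0.27).
−ln(0.27) = 1.3093; z = 7986.9 × 1.3093 = 10457 m.

z ≈ 10500 m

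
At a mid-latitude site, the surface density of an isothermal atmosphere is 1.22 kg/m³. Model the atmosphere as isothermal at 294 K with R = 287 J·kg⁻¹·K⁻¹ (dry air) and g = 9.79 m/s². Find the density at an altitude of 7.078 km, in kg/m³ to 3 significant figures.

ρ ≈ 0.537 kg/m³

Scale height: H = RT/g = 287 × 294 / 9.79 = 8618.8 m.
In an isothermal atmosphere, density decays like pressure: ρ = ρ₀ exp(−z/H).
z/H = 7078.0/8618.8 = 0.82123; exp(−0.82123) = 0.43989.
ρ = 1.22 × 0.43989 = 0.53667 kg/m³.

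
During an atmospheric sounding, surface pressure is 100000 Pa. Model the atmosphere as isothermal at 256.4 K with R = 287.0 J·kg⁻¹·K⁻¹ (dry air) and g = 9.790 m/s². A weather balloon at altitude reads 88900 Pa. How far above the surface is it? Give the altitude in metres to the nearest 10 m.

z ≈ 880 m

Scale height: H = RT/g = 287.0 × 256.4 / 9.790 = 7516.5 m.
Invert the barometric formula: z = H ln(P₀/P).
P₀/P = 100000/88900 = 1.1249; ln(1.1249) = 0.11769.
z = 7516.5 × 0.11769 = 884.62 m.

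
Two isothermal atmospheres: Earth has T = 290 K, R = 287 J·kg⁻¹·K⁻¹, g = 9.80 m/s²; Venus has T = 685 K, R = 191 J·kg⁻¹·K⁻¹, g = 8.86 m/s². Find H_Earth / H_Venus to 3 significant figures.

H = RT/g for each body.
H_Earth = 287 × 290 / 9.80 = 8492.9 m.
H_Venus = 191 × 685 / 8.86 = 14767 m.
H_Earth/H_Venus = 8492.9/14767 = 0.57513.

H_Earth/H_Venus ≈ 0.575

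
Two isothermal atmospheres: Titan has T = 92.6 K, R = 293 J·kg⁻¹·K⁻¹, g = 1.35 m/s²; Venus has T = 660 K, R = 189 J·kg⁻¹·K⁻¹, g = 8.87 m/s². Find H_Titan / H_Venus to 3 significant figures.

H_Titan/H_Venus ≈ 1.43

H = RT/g for each body.
H_Titan = 293 × 92.6 / 1.35 = 20098 m.
H_Venus = 189 × 660 / 8.87 = 14063 m.
H_Titan/H_Venus = 20098/14063 = 1.4291.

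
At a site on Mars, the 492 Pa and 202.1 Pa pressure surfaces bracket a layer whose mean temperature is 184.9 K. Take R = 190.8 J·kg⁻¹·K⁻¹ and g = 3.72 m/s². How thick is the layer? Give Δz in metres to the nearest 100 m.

Hypsometric equation: Δz = (R T̄/g) ln(P₁/P₂).
R T̄/g = 190.8 × 184.9 / 3.72 = 9483.6 m.
ln(492/202.1) = ln(2.4344) = 0.88970.
Δz = 9483.6 × 0.88970 = 8437.6 m.

Δz ≈ 8400 m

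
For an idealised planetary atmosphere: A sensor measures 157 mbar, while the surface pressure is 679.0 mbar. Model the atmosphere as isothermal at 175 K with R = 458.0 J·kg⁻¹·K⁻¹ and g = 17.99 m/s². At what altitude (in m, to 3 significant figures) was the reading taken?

Scale height: H = RT/g = 458.0 × 175 / 17.99 = 4455.3 m.
Invert the barometric formula: z = H ln(P₀/P).
P₀/P = 679.0/157 = 4.3248; ln(4.3248) = 1.4644.
z = 4455.3 × 1.4644 = 6524.3 m.

z ≈ 6520 m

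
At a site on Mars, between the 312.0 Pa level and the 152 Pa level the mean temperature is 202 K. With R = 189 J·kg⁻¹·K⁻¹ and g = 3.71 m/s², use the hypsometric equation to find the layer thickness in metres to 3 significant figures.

Hypsometric equation: Δz = (R T̄/g) ln(P₁/P₂).
R T̄/g = 189 × 202 / 3.71 = 10291 m.
ln(312.0/152) = ln(2.0526) = 0.71911.
Δz = 10291 × 0.71911 = 7400.4 m.

Δz ≈ 7400 m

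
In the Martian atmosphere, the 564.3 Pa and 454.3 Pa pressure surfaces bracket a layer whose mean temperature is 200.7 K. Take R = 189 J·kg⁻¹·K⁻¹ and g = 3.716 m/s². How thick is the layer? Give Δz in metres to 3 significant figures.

Δz ≈ 2210 m

Hypsometric equation: Δz = (R T̄/g) ln(P₁/P₂).
R T̄/g = 189 × 200.7 / 3.716 = 10208 m.
ln(564.3/454.3) = ln(1.2421) = 0.21680.
Δz = 10208 × 0.21680 = 2213.1 m.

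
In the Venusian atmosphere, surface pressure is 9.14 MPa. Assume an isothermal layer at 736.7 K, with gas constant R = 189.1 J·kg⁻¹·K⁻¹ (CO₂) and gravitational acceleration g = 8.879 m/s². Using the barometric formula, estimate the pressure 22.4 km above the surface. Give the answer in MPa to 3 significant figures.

P ≈ 2.19 MPa

Scale height: H = RT/g = 189.1 × 736.7 / 8.879 = 15690 m.
Barometric formula: P = P₀ exp(−z/H).
z/H = 22400/15690 = 1.4277; exp(−1.4277) = 0.23986.
P = 9.14 × 0.23986 = 2.1923 MPa.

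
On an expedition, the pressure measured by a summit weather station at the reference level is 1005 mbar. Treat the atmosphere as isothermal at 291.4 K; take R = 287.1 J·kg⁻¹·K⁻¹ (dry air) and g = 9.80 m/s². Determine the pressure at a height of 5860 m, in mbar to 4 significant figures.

Scale height: H = RT/g = 287.1 × 291.4 / 9.80 = 8536.8 m.
Barometric formula: P = P₀ exp(−z/H).
z/H = 5860.0/8536.8 = 0.68644; exp(−0.68644) = 0.50336.
P = 1005 × 0.50336 = 505.88 mbar.

P ≈ 505.9 mbar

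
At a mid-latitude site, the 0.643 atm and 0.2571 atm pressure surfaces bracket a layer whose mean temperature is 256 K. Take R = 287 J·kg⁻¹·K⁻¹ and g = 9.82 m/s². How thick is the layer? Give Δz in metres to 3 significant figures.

Δz ≈ 6860 m

Hypsometric equation: Δz = (R T̄/g) ln(P₁/P₂).
R T̄/g = 287 × 256 / 9.82 = 7481.9 m.
ln(0.643/0.2571) = ln(2.5010) = 0.91669.
Δz = 7481.9 × 0.91669 = 6858.6 m.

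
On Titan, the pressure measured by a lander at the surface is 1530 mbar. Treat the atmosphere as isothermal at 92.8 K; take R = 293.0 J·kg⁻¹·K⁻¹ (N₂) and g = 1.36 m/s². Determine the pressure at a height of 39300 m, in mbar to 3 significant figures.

Scale height: H = RT/g = 293.0 × 92.8 / 1.36 = 19993 m.
Barometric formula: P = P₀ exp(−z/H).
z/H = 39300/19993 = 1.9657; exp(−1.9657) = 0.14006.
P = 1530 × 0.14006 = 214.29 mbar.

P ≈ 214 mbar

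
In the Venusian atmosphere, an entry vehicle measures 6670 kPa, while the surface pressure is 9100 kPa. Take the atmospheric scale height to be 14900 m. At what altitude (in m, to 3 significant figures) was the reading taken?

z ≈ 4630 m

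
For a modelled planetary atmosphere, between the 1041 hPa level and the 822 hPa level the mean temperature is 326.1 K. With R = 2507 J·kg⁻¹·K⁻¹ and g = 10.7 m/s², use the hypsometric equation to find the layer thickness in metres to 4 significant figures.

Hypsometric equation: Δz = (R T̄/g) ln(P₁/P₂).
R T̄/g = 2507 × 326.1 / 10.7 = 76405 m.
ln(1041/822) = ln(1.2664) = 0.23618.
Δz = 76405 × 0.23618 = 18045 m.

Δz ≈ 18050 m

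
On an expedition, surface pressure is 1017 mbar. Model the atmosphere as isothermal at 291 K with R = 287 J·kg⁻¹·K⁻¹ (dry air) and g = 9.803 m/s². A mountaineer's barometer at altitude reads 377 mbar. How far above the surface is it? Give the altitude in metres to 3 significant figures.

z ≈ 8450 m

Scale height: H = RT/g = 287 × 291 / 9.803 = 8519.5 m.
Invert the barometric formula: z = H ln(P₀/P).
P₀/P = 1017/377 = 2.6976; ln(2.6976) = 0.99236.
z = 8519.5 × 0.99236 = 8454.4 m.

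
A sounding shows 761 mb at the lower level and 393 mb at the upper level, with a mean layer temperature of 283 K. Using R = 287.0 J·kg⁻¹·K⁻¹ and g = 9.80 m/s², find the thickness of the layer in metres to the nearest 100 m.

Δz ≈ 5500 m

Hypsometric equation: Δz = (R T̄/g) ln(P₁/P₂).
R T̄/g = 287.0 × 283 / 9.80 = 8287.9 m.
ln(761/393) = ln(1.9364) = 0.66083.
Δz = 8287.9 × 0.66083 = 5476.9 m.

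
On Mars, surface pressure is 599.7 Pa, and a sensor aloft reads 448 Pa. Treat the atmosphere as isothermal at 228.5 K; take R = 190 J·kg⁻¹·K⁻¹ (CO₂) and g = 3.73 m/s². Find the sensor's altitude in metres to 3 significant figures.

z ≈ 3390 m

Scale height: H = RT/g = 190 × 228.5 / 3.73 = 11639 m.
Invert the barometric formula: z = H ln(P₀/P).
P₀/P = 599.7/448 = 1.3386; ln(1.3386) = 0.29162.
z = 11639 × 0.29162 = 3394.2 m.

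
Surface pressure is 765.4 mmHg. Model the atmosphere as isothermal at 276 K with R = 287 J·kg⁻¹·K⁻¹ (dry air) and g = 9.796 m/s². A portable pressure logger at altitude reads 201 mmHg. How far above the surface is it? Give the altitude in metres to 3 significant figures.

z ≈ 10800 m

Scale height: H = RT/g = 287 × 276 / 9.796 = 8086.2 m.
Invert the barometric formula: z = H ln(P₀/P).
P₀/P = 765.4/201 = 3.8080; ln(3.8080) = 1.3371.
z = 8086.2 × 1.3371 = 10812 m.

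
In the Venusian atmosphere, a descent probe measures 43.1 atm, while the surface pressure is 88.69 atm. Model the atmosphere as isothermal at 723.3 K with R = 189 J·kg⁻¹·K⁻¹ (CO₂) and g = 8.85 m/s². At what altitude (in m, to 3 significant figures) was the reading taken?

z ≈ 11100 m

Scale height: H = RT/g = 189 × 723.3 / 8.85 = 15447 m.
Invert the barometric formula: z = H ln(P₀/P).
P₀/P = 88.69/43.1 = 2.0578; ln(2.0578) = 0.72164.
z = 15447 × 0.72164 = 11147 m.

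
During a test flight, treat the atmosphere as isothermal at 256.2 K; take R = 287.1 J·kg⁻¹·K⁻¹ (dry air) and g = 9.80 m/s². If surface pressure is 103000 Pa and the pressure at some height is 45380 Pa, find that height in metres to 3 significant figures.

z ≈ 6150 m

Scale height: H = RT/g = 287.1 × 256.2 / 9.80 = 7505.6 m.
Invert the barometric formula: z = H ln(P₀/P).
P₀/P = 103000/45380 = 2.2697; ln(2.2697) = 0.81965.
z = 7505.6 × 0.81965 = 6152.0 m.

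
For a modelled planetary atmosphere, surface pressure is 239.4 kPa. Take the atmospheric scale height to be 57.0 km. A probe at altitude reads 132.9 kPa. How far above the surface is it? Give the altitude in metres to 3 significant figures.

z ≈ 33500 m

Invert the barometric formula: z = H ln(P₀/P).
P₀/P = 239.4/132.9 = 1.8014; ln(1.8014) = 0.58856.
z = 57000 × 0.58856 = 33548 m.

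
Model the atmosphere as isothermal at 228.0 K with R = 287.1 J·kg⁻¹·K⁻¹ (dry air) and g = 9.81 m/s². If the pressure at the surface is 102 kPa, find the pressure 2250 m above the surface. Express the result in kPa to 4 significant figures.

Scale height: H = RT/g = 287.1 × 228.0 / 9.81 = 6672.7 m.
Barometric formula: P = P₀ exp(−z/H).
z/H = 2250.0/6672.7 = 0.33719; exp(−0.33719) = 0.71377.
P = 102 × 0.71377 = 72.805 kPa.

P ≈ 72.80 kPa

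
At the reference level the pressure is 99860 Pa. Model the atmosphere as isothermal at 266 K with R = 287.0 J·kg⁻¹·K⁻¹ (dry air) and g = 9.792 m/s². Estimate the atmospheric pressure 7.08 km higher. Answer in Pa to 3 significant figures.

Scale height: H = RT/g = 287.0 × 266 / 9.792 = 7796.4 m.
Barometric formula: P = P₀ exp(−z/H).
z/H = 7080.0/7796.4 = 0.90811; exp(−0.90811) = 0.40329.
P = 99860 × 0.40329 = 40273 Pa.

P ≈ 40300 Pa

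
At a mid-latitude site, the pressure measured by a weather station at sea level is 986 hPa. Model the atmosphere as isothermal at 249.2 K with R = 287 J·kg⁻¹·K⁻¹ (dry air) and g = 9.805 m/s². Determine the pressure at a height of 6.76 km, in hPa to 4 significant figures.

Scale height: H = RT/g = 287 × 249.2 / 9.805 = 7294.3 m.
Barometric formula: P = P₀ exp(−z/H).
z/H = 6760.0/7294.3 = 0.92675; exp(−0.92675) = 0.39584.
P = 986 × 0.39584 = 390.30 hPa.

P ≈ 390.3 hPa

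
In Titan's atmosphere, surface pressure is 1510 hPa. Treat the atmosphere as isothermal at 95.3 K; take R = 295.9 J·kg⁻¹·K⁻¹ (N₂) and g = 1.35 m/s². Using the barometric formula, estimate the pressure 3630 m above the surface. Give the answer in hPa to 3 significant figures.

Scale height: H = RT/g = 295.9 × 95.3 / 1.35 = 20888 m.
Barometric formula: P = P₀ exp(−z/H).
z/H = 3630.0/20888 = 0.17378; exp(−0.17378) = 0.84048.
P = 1510 × 0.84048 = 1269.1 hPa.

P ≈ 1270 hPa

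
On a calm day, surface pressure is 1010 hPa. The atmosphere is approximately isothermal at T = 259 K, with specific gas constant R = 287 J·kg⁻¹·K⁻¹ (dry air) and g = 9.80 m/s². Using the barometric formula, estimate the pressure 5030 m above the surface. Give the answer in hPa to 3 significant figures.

P ≈ 520 hPa

Scale height: H = RT/g = 287 × 259 / 9.80 = 7585.0 m.
Barometric formula: P = P₀ exp(−z/H).
z/H = 5030.0/7585.0 = 0.66315; exp(−0.66315) = 0.51523.
P = 1010 × 0.51523 = 520.38 hPa.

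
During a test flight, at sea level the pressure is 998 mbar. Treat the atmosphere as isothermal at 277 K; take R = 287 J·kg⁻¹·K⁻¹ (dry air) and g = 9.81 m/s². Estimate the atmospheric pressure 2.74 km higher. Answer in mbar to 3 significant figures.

P ≈ 712 mbar

Scale height: H = RT/g = 287 × 277 / 9.81 = 8103.9 m.
Barometric formula: P = P₀ exp(−z/H).
z/H = 2740.0/8103.9 = 0.33811; exp(−0.33811) = 0.71312.
P = 998 × 0.71312 = 711.69 mbar.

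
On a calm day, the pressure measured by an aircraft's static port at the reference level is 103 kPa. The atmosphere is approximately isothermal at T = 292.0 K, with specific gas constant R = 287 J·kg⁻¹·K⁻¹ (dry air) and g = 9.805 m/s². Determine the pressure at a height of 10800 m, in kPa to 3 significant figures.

P ≈ 29.1 kPa

Scale height: H = RT/g = 287 × 292.0 / 9.805 = 8547.1 m.
Barometric formula: P = P₀ exp(−z/H).
z/H = 10800/8547.1 = 1.2636; exp(−1.2636) = 0.28263.
P = 103 × 0.28263 = 29.111 kPa.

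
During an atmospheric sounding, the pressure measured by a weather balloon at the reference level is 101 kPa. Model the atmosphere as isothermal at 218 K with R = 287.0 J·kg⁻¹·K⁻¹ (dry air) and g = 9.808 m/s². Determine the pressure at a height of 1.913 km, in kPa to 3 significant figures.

P ≈ 74.8 kPa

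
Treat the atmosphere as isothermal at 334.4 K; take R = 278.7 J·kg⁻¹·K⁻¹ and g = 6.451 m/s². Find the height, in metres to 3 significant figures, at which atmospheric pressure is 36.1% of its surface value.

Scale height: H = RT/g = 278.7 × 334.4 / 6.451 = 14447 m.
Set P/P₀ = exp(−z/H) = 0.361, so z = −H ln(0.361).
−ln(0.361) = 1.0189; z = 14447 × 1.0189 = 14720 m.

z ≈ 14700 m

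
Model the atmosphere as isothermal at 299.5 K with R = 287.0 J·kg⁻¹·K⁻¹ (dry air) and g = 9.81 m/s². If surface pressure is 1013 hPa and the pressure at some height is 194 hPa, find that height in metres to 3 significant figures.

z ≈ 14500 m

Scale height: H = RT/g = 287.0 × 299.5 / 9.81 = 8762.1 m.
Invert the barometric formula: z = H ln(P₀/P).
P₀/P = 1013/194 = 5.2216; ln(5.2216) = 1.6528.
z = 8762.1 × 1.6528 = 14482 m.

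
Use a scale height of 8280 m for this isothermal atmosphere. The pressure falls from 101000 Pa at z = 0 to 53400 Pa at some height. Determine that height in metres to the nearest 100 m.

z ≈ 5300 m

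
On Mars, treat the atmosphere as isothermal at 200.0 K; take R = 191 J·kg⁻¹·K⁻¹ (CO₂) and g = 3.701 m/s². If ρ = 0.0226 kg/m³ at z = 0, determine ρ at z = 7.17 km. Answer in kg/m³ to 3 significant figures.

Scale height: H = RT/g = 191 × 200.0 / 3.701 = 10322 m.
In an isothermal atmosphere, density decays like pressure: ρ = ρ₀ exp(−z/H).
z/H = 7170.0/10322 = 0.69463; exp(−0.69463) = 0.49926.
ρ = 0.0226 × 0.49926 = 0.011283 kg/m³.

ρ ≈ 0.0113 kg/m³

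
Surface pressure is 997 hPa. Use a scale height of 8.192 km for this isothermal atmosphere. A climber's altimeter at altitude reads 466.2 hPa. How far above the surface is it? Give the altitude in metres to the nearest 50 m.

z ≈ 6250 m

Invert the barometric formula: z = H ln(P₀/P).
P₀/P = 997/466.2 = 2.1386; ln(2.1386) = 0.76015.
z = 8192.0 × 0.76015 = 6227.1 m.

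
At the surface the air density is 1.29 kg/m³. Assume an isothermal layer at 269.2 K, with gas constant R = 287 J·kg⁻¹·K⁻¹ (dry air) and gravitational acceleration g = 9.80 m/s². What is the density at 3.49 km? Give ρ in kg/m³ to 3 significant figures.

Scale height: H = RT/g = 287 × 269.2 / 9.80 = 7883.7 m.
In an isothermal atmosphere, density decays like pressure: ρ = ρ₀ exp(−z/H).
z/H = 3490.0/7883.7 = 0.44269; exp(−0.44269) = 0.64231.
ρ = 1.29 × 0.64231 = 0.82858 kg/m³.

ρ ≈ 0.829 kg/m³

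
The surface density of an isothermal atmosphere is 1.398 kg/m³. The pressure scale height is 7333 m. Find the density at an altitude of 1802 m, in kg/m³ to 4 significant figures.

ρ ≈ 1.093 kg/m³

In an isothermal atmosphere, density decays like pressure: ρ = ρ₀ exp(−z/H).
z/H = 1802.0/7333.0 = 0.24574; exp(−0.24574) = 0.78213.
ρ = 1.398 × 0.78213 = 1.0934 kg/m³.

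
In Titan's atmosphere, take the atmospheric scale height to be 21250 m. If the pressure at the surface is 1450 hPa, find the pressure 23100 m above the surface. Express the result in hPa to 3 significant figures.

P ≈ 489 hPa

Barometric formula: P = P₀ exp(−z/H).
z/H = 23100/21250 = 1.0871; exp(−1.0871) = 0.33719.
P = 1450 × 0.33719 = 488.93 hPa.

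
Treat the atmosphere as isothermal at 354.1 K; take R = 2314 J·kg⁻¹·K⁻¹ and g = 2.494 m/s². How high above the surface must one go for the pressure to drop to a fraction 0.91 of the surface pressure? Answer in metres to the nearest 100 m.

z ≈ 31000 m

Scale height: H = RT/g = 2314 × 354.1 / 2.494 = 328540 m.
Set P/P₀ = exp(−z/H) = 0.91, so z = −H ln(0.91).
−ln(0.91) = 0.094311; z = 328540 × 0.094311 = 30985 m.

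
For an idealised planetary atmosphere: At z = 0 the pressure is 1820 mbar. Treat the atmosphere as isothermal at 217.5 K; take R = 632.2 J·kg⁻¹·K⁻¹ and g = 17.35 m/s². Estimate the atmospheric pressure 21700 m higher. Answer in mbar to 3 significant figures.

P ≈ 118 mbar

Scale height: H = RT/g = 632.2 × 217.5 / 17.35 = 7925.3 m.
Barometric formula: P = P₀ exp(−z/H).
z/H = 21700/7925.3 = 2.7381; exp(−2.7381) = 0.064693.
P = 1820 × 0.064693 = 117.74 mbar.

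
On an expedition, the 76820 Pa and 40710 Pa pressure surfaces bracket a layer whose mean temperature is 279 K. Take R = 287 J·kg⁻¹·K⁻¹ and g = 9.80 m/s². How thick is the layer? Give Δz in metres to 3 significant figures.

Δz ≈ 5190 m

Hypsometric equation: Δz = (R T̄/g) ln(P₁/P₂).
R T̄/g = 287 × 279 / 9.80 = 8170.7 m.
ln(76820/40710) = ln(1.8870) = 0.63499.
Δz = 8170.7 × 0.63499 = 5188.3 m.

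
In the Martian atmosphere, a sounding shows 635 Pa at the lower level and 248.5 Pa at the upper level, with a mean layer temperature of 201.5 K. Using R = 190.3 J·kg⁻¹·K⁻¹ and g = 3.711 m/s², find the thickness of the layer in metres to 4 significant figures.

Hypsometric equation: Δz = (R T̄/g) ln(P₁/P₂).
R T̄/g = 190.3 × 201.5 / 3.711 = 10333 m.
ln(635/248.5) = ln(2.5553) = 0.93817.
Δz = 10333 × 0.93817 = 9694.1 m.

Δz ≈ 9694 m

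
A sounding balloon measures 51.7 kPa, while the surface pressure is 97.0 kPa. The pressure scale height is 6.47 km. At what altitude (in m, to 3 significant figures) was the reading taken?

z ≈ 4070 m

Invert the barometric formula: z = H ln(P₀/P).
P₀/P = 97.0/51.7 = 1.8762; ln(1.8762) = 0.62925.
z = 6470.0 × 0.62925 = 4071.2 m.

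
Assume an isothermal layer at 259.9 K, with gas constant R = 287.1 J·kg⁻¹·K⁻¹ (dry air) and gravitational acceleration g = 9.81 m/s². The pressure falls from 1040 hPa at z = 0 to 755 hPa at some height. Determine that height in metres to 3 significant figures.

Scale height: H = RT/g = 287.1 × 259.9 / 9.81 = 7606.2 m.
Invert the barometric formula: z = H ln(P₀/P).
P₀/P = 1040/755 = 1.3775; ln(1.3775) = 0.32027.
z = 7606.2 × 0.32027 = 2436.0 m.

z ≈ 2440 m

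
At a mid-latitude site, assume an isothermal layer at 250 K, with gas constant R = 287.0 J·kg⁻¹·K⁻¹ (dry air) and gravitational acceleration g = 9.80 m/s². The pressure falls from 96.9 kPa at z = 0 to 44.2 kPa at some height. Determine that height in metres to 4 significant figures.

z ≈ 5747 m

Scale height: H = RT/g = 287.0 × 250 / 9.80 = 7321.4 m.
Invert the barometric formula: z = H ln(P₀/P).
P₀/P = 96.9/44.2 = 2.1923; ln(2.1923) = 0.78495.
z = 7321.4 × 0.78495 = 5746.9 m.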